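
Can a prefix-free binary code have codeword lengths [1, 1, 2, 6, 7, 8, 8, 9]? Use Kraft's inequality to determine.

Kraft inequality: Σ 2^(-l_i) ≤ 1 for prefix-free code
Calculating: 2^(-1) + 2^(-1) + 2^(-2) + 2^(-6) + 2^(-7) + 2^(-8) + 2^(-8) + 2^(-9)
= 0.5 + 0.5 + 0.25 + 0.015625 + 0.0078125 + 0.00390625 + 0.00390625 + 0.001953125
= 1.2832
Since 1.2832 > 1, prefix-free code does not exist


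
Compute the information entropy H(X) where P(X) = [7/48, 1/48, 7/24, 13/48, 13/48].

H(X) = -Σ p(x) log₂ p(x)
  -7/48 × log₂(7/48) = 0.4051
  -1/48 × log₂(1/48) = 0.1164
  -7/24 × log₂(7/24) = 0.5185
  -13/48 × log₂(13/48) = 0.5104
  -13/48 × log₂(13/48) = 0.5104
H(X) = 2.0607 bits


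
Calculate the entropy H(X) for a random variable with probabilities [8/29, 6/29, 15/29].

H(X) = -Σ p(x) log₂ p(x)
  -8/29 × log₂(8/29) = 0.5125
  -6/29 × log₂(6/29) = 0.4703
  -15/29 × log₂(15/29) = 0.4919
H(X) = 1.4748 bits


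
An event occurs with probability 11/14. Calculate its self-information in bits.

Information content I(x) = -log₂(p(x))
I = -log₂(11/14) = -log₂(0.7857)
I = 0.3479 bits


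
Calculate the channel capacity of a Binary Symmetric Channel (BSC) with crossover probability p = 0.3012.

For BSC with error probability p:
C = 1 - H(p) where H(p) is binary entropy
H(0.3012) = -0.3012 × log₂(0.3012) - 0.6988 × log₂(0.6988)
H(p) = 0.8828
C = 1 - 0.8828 = 0.1172 bits/use


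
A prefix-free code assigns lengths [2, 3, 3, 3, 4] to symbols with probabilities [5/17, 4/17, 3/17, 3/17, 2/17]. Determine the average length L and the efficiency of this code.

Average length L = Σ p_i × l_i = 2.8235 bits
Entropy H = 2.2569 bits
Efficiency η = H/L × 100% = 79.93%


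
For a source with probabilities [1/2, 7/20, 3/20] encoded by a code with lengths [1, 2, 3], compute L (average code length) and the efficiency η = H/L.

Average length L = Σ p_i × l_i = 1.6500 bits
Entropy H = 1.4406 bits
Efficiency η = H/L × 100% = 87.31%


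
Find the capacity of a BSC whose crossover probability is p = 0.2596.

For BSC with error probability p:
C = 1 - H(p) where H(p) is binary entropy
H(0.2596) = -0.2596 × log₂(0.2596) - 0.7404 × log₂(0.7404)
H(p) = 0.8261
C = 1 - 0.8261 = 0.1739 bits/use


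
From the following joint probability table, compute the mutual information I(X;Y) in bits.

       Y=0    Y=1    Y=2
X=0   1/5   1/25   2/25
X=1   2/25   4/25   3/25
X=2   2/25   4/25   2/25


H(X) = 1.5827, H(Y) = 1.5755, H(X,Y) = 3.0293
I(X;Y) = H(X) + H(Y) - H(X,Y) = 0.1289 bits


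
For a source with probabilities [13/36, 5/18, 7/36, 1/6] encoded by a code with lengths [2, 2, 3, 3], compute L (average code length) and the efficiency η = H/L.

Average length L = Σ p_i × l_i = 2.3611 bits
Entropy H = 1.9342 bits
Efficiency η = H/L × 100% = 81.92%


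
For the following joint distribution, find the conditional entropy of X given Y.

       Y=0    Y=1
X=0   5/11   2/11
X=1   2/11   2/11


H(X|Y) = Σ_y p(y) H(X|Y=y)
  p(Y=0) = 7/11, H(X|Y=0) = 0.8631
  p(Y=1) = 4/11, H(X|Y=1) = 1.0000
H(X|Y) = 0.6364×0.8631 + 0.3636×1.0000 = 0.9129 bits


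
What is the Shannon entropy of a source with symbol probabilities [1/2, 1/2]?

H(X) = -Σ p(x) log₂ p(x)
  -1/2 × log₂(1/2) = 0.5000
  -1/2 × log₂(1/2) = 0.5000
H(X) = 1.0000 bits


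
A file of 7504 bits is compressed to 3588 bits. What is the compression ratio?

Compression ratio = Original / Compressed
= 7504 / 3588 = 2.09:1


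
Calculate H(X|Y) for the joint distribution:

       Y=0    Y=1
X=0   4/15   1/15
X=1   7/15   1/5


H(X|Y) = Σ_y p(y) H(X|Y=y)
  p(Y=0) = 11/15, H(X|Y=0) = 0.9457
  p(Y=1) = 4/15, H(X|Y=1) = 0.8113
H(X|Y) = 0.7333×0.9457 + 0.2667×0.8113 = 0.9098 bits


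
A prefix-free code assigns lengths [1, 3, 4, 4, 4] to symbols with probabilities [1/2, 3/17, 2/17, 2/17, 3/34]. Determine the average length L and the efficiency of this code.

Average length L = Σ p_i × l_i = 2.3235 bits
Entropy H = 1.9771 bits
Efficiency η = H/L × 100% = 85.09%


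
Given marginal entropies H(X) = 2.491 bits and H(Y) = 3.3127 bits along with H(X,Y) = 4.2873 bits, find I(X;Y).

I(X;Y) = H(X) + H(Y) - H(X,Y)
I(X;Y) = 2.491 + 3.3127 - 4.2873 = 1.5164 bits


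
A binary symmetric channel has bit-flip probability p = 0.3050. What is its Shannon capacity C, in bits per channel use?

For BSC with error probability p:
C = 1 - H(p) where H(p) is binary entropy
H(0.3050) = -0.3050 × log₂(0.3050) - 0.6950 × log₂(0.6950)
H(p) = 0.8873
C = 1 - 0.8873 = 0.1127 bits/use


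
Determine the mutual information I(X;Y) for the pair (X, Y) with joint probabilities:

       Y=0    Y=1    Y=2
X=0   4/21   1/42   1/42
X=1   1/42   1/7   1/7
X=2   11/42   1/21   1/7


H(X) = 1.5343, H(Y) = 1.5096, H(X,Y) = 2.7594
I(X;Y) = H(X) + H(Y) - H(X,Y) = 0.2846 bits


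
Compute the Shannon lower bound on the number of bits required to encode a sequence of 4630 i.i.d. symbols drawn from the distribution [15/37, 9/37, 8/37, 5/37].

Entropy H = 1.8921 bits/symbol
Minimum bits = H × n = 1.8921 × 4630
= 8760.39 bits


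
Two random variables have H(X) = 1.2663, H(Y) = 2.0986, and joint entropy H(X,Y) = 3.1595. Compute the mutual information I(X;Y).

I(X;Y) = H(X) + H(Y) - H(X,Y)
I(X;Y) = 1.2663 + 2.0986 - 3.1595 = 0.2054 bits


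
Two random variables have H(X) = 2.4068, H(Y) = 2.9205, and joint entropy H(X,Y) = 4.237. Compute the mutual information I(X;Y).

I(X;Y) = H(X) + H(Y) - H(X,Y)
I(X;Y) = 2.4068 + 2.9205 - 4.237 = 1.0903 bits


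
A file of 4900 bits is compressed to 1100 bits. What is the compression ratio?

Compression ratio = Original / Compressed
= 4900 / 1100 = 4.45:1


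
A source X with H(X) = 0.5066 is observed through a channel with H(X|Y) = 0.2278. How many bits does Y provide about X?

I(X;Y) = H(X) - H(X|Y)
I(X;Y) = 0.5066 - 0.2278 = 0.2788 bits


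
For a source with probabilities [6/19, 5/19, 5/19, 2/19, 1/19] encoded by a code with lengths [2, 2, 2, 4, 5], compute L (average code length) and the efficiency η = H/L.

Average length L = Σ p_i × l_i = 2.3684 bits
Entropy H = 2.1043 bits
Efficiency η = H/L × 100% = 88.85%


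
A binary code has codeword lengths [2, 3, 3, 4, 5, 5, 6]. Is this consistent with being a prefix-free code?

Kraft inequality: Σ 2^(-l_i) ≤ 1 for prefix-free code
Calculating: 2^(-2) + 2^(-3) + 2^(-3) + 2^(-4) + 2^(-5) + 2^(-5) + 2^(-6)
= 0.25 + 0.125 + 0.125 + 0.0625 + 0.03125 + 0.03125 + 0.015625
= 0.6406
Since 0.6406 ≤ 1, prefix-free code exists


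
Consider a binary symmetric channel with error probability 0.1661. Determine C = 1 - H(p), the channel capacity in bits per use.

For BSC with error probability p:
C = 1 - H(p) where H(p) is binary entropy
H(0.1661) = -0.1661 × log₂(0.1661) - 0.8339 × log₂(0.8339)
H(p) = 0.6487
C = 1 - 0.6487 = 0.3513 bits/use


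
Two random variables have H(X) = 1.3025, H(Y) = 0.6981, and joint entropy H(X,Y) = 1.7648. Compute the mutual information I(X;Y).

I(X;Y) = H(X) + H(Y) - H(X,Y)
I(X;Y) = 1.3025 + 0.6981 - 1.7648 = 0.2358 bits


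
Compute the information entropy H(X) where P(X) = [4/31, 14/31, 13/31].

H(X) = -Σ p(x) log₂ p(x)
  -4/31 × log₂(4/31) = 0.3812
  -14/31 × log₂(14/31) = 0.5179
  -13/31 × log₂(13/31) = 0.5258
H(X) = 1.4249 bits


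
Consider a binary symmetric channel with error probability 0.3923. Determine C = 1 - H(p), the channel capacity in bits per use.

For BSC with error probability p:
C = 1 - H(p) where H(p) is binary entropy
H(0.3923) = -0.3923 × log₂(0.3923) - 0.6077 × log₂(0.6077)
H(p) = 0.9663
C = 1 - 0.9663 = 0.0337 bits/use


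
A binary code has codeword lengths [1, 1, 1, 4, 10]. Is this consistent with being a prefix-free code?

Kraft inequality: Σ 2^(-l_i) ≤ 1 for prefix-free code
Calculating: 2^(-1) + 2^(-1) + 2^(-1) + 2^(-4) + 2^(-10)
= 0.5 + 0.5 + 0.5 + 0.0625 + 0.0009765625
= 1.5635
Since 1.5635 > 1, prefix-free code does not exist


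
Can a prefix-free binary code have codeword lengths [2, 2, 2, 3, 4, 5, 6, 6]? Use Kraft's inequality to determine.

Kraft inequality: Σ 2^(-l_i) ≤ 1 for prefix-free code
Calculating: 2^(-2) + 2^(-2) + 2^(-2) + 2^(-3) + 2^(-4) + 2^(-5) + 2^(-6) + 2^(-6)
= 0.25 + 0.25 + 0.25 + 0.125 + 0.0625 + 0.03125 + 0.015625 + 0.015625
= 1.0000
Since 1.0000 ≤ 1, prefix-free code exists


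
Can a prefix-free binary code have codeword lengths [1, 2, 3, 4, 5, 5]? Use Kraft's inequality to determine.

Kraft inequality: Σ 2^(-l_i) ≤ 1 for prefix-free code
Calculating: 2^(-1) + 2^(-2) + 2^(-3) + 2^(-4) + 2^(-5) + 2^(-5)
= 0.5 + 0.25 + 0.125 + 0.0625 + 0.03125 + 0.03125
= 1.0000
Since 1.0000 ≤ 1, prefix-free code exists


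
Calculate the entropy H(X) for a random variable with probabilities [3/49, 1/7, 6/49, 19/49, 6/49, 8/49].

H(X) = -Σ p(x) log₂ p(x)
  -3/49 × log₂(3/49) = 0.2467
  -1/7 × log₂(1/7) = 0.4011
  -6/49 × log₂(6/49) = 0.3710
  -19/49 × log₂(19/49) = 0.5300
  -6/49 × log₂(6/49) = 0.3710
  -8/49 × log₂(8/49) = 0.4269
H(X) = 2.3466 bits


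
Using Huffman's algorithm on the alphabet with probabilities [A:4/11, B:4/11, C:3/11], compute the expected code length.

Huffman tree construction:
Combine smallest probabilities repeatedly
Resulting codes:
  A: 11 (length 2)
  B: 0 (length 1)
  C: 10 (length 2)
Average length = Σ p(s) × length(s) = 1.6364 bits


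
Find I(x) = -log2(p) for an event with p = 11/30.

Information content I(x) = -log₂(p(x))
I = -log₂(11/30) = -log₂(0.3667)
I = 1.4475 bits


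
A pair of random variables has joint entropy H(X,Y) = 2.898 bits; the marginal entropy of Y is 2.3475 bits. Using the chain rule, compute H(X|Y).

Chain rule: H(X,Y) = H(X|Y) + H(Y)
H(X|Y) = H(X,Y) - H(Y) = 2.898 - 2.3475 = 0.5505 bits


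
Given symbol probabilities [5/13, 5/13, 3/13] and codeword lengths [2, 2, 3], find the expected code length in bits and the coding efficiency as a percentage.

Average length L = Σ p_i × l_i = 2.2308 bits
Entropy H = 1.5486 bits
Efficiency η = H/L × 100% = 69.42%


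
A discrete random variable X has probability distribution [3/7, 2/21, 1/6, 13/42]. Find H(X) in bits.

H(X) = -Σ p(x) log₂ p(x)
  -3/7 × log₂(3/7) = 0.5239
  -2/21 × log₂(2/21) = 0.3231
  -1/6 × log₂(1/6) = 0.4308
  -13/42 × log₂(13/42) = 0.5237
H(X) = 1.8015 bits


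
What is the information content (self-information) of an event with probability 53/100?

Information content I(x) = -log₂(p(x))
I = -log₂(53/100) = -log₂(0.5300)
I = 0.9159 bits


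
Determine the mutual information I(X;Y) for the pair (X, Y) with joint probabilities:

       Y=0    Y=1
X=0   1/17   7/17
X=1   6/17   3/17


H(X) = 0.9975, H(Y) = 0.9774, H(X,Y) = 1.7395
I(X;Y) = H(X) + H(Y) - H(X,Y) = 0.2355 bits


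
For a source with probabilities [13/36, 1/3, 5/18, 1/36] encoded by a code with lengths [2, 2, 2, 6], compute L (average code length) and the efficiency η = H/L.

Average length L = Σ p_i × l_i = 2.1111 bits
Entropy H = 1.7159 bits
Efficiency η = H/L × 100% = 81.28%


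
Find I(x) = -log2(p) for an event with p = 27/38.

Information content I(x) = -log₂(p(x))
I = -log₂(27/38) = -log₂(0.7105)
I = 0.4930 bits


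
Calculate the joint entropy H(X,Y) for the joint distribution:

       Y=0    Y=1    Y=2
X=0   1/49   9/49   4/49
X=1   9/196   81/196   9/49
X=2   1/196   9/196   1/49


H(X,Y) = -Σ p(x,y) log₂ p(x,y)
  p(0,0)=1/49: -0.0204 × log₂(0.0204) = 0.1146
  p(0,1)=9/49: -0.1837 × log₂(0.1837) = 0.4490
  p(0,2)=4/49: -0.0816 × log₂(0.0816) = 0.2951
  p(1,0)=9/196: -0.0459 × log₂(0.0459) = 0.2041
  p(1,1)=81/196: -0.4133 × log₂(0.4133) = 0.5269
  p(1,2)=9/49: -0.1837 × log₂(0.1837) = 0.4490
  p(2,0)=1/196: -0.0051 × log₂(0.0051) = 0.0389
  p(2,1)=9/196: -0.0459 × log₂(0.0459) = 0.2041
  p(2,2)=1/49: -0.0204 × log₂(0.0204) = 0.1146
H(X,Y) = 2.3962 bits


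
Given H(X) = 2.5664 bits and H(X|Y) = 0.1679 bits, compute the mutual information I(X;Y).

I(X;Y) = H(X) - H(X|Y)
I(X;Y) = 2.5664 - 0.1679 = 2.3985 bits


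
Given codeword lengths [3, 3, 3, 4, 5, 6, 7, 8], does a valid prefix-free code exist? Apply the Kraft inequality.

Kraft inequality: Σ 2^(-l_i) ≤ 1 for prefix-free code
Calculating: 2^(-3) + 2^(-3) + 2^(-3) + 2^(-4) + 2^(-5) + 2^(-6) + 2^(-7) + 2^(-8)
= 0.125 + 0.125 + 0.125 + 0.0625 + 0.03125 + 0.015625 + 0.0078125 + 0.00390625
= 0.4961
Since 0.4961 ≤ 1, prefix-free code exists


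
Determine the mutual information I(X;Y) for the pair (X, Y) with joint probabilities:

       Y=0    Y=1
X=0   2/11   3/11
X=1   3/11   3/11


H(X) = 0.9940, H(Y) = 0.9940, H(X,Y) = 1.9808
I(X;Y) = H(X) + H(Y) - H(X,Y) = 0.0072 bits


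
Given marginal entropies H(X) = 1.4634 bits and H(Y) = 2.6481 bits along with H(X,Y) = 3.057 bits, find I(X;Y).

I(X;Y) = H(X) + H(Y) - H(X,Y)
I(X;Y) = 1.4634 + 2.6481 - 3.057 = 1.0545 bits


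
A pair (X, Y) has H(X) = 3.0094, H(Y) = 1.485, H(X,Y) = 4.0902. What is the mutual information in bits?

I(X;Y) = H(X) + H(Y) - H(X,Y)
I(X;Y) = 3.0094 + 1.485 - 4.0902 = 0.4042 bits


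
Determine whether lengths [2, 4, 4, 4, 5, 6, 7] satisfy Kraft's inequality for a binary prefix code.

Kraft inequality: Σ 2^(-l_i) ≤ 1 for prefix-free code
Calculating: 2^(-2) + 2^(-4) + 2^(-4) + 2^(-4) + 2^(-5) + 2^(-6) + 2^(-7)
= 0.25 + 0.0625 + 0.0625 + 0.0625 + 0.03125 + 0.015625 + 0.0078125
= 0.4922
Since 0.4922 ≤ 1, prefix-free code exists


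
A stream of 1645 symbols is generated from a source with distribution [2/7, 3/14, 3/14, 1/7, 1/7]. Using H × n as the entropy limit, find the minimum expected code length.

Entropy H = 2.2709 bits/symbol
Minimum bits = H × n = 2.2709 × 1645
= 3735.70 bits


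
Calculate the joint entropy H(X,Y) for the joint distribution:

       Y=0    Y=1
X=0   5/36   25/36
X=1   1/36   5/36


H(X,Y) = -Σ p(x,y) log₂ p(x,y)
  p(0,0)=5/36: -0.1389 × log₂(0.1389) = 0.3956
  p(0,1)=25/36: -0.6944 × log₂(0.6944) = 0.3653
  p(1,0)=1/36: -0.0278 × log₂(0.0278) = 0.1436
  p(1,1)=5/36: -0.1389 × log₂(0.1389) = 0.3956
H(X,Y) = 1.3000 bits


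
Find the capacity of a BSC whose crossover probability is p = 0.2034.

For BSC with error probability p:
C = 1 - H(p) where H(p) is binary entropy
H(0.2034) = -0.2034 × log₂(0.2034) - 0.7966 × log₂(0.7966)
H(p) = 0.7287
C = 1 - 0.7287 = 0.2713 bits/use


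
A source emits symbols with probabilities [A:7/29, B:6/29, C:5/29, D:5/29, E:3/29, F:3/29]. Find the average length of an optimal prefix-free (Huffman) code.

Huffman tree construction:
Combine smallest probabilities repeatedly
Resulting codes:
  A: 10 (length 2)
  B: 00 (length 2)
  C: 110 (length 3)
  D: 111 (length 3)
  E: 010 (length 3)
  F: 011 (length 3)
Average length = Σ p(s) × length(s) = 2.5517 bits


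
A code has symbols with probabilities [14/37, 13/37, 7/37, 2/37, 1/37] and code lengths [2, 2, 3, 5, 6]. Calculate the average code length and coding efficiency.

Average length L = Σ p_i × l_i = 2.4595 bits
Entropy H = 1.8835 bits
Efficiency η = H/L × 100% = 76.58%


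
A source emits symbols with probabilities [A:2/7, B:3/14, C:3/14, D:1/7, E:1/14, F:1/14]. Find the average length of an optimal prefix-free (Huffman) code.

Huffman tree construction:
Combine smallest probabilities repeatedly
Resulting codes:
  A: 10 (length 2)
  B: 00 (length 2)
  C: 01 (length 2)
  D: 110 (length 3)
  E: 1110 (length 4)
  F: 1111 (length 4)
Average length = Σ p(s) × length(s) = 2.4286 bits


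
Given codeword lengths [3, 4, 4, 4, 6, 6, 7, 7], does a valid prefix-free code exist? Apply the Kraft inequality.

Kraft inequality: Σ 2^(-l_i) ≤ 1 for prefix-free code
Calculating: 2^(-3) + 2^(-4) + 2^(-4) + 2^(-4) + 2^(-6) + 2^(-6) + 2^(-7) + 2^(-7)
= 0.125 + 0.0625 + 0.0625 + 0.0625 + 0.015625 + 0.015625 + 0.0078125 + 0.0078125
= 0.3594
Since 0.3594 ≤ 1, prefix-free code exists


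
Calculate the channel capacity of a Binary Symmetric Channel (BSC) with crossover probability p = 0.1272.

For BSC with error probability p:
C = 1 - H(p) where H(p) is binary entropy
H(0.1272) = -0.1272 × log₂(0.1272) - 0.8728 × log₂(0.8728)
H(p) = 0.5497
C = 1 - 0.5497 = 0.4503 bits/use


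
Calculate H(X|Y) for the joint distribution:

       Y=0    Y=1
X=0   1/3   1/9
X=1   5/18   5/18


H(X|Y) = Σ_y p(y) H(X|Y=y)
  p(Y=0) = 11/18, H(X|Y=0) = 0.9940
  p(Y=1) = 7/18, H(X|Y=1) = 0.8631
H(X|Y) = 0.6111×0.9940 + 0.3889×0.8631 = 0.9431 bits


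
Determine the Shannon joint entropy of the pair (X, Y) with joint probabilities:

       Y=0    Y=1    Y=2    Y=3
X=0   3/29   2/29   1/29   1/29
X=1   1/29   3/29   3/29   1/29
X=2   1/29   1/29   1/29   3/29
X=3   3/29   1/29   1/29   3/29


H(X,Y) = -Σ p(x,y) log₂ p(x,y)
  p(0,0)=3/29: -0.1034 × log₂(0.1034) = 0.3386
  p(0,1)=2/29: -0.0690 × log₂(0.0690) = 0.2661
  p(0,2)=1/29: -0.0345 × log₂(0.0345) = 0.1675
  p(0,3)=1/29: -0.0345 × log₂(0.0345) = 0.1675
  p(1,0)=1/29: -0.0345 × log₂(0.0345) = 0.1675
  p(1,1)=3/29: -0.1034 × log₂(0.1034) = 0.3386
  p(1,2)=3/29: -0.1034 × log₂(0.1034) = 0.3386
  p(1,3)=1/29: -0.0345 × log₂(0.0345) = 0.1675
  p(2,0)=1/29: -0.0345 × log₂(0.0345) = 0.1675
  p(2,1)=1/29: -0.0345 × log₂(0.0345) = 0.1675
  p(2,2)=1/29: -0.0345 × log₂(0.0345) = 0.1675
  p(2,3)=3/29: -0.1034 × log₂(0.1034) = 0.3386
  p(3,0)=3/29: -0.1034 × log₂(0.1034) = 0.3386
  p(3,1)=1/29: -0.0345 × log₂(0.0345) = 0.1675
  p(3,2)=1/29: -0.0345 × log₂(0.0345) = 0.1675
  p(3,3)=3/29: -0.1034 × log₂(0.1034) = 0.3386
H(X,Y) = 3.8052 bits


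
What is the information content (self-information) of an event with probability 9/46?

Information content I(x) = -log₂(p(x))
I = -log₂(9/46) = -log₂(0.1957)
I = 2.3536 bits


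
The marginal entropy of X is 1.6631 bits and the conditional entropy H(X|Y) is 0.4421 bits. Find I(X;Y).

I(X;Y) = H(X) - H(X|Y)
I(X;Y) = 1.6631 - 0.4421 = 1.221 bits


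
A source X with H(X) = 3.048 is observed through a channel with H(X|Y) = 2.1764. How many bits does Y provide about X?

I(X;Y) = H(X) - H(X|Y)
I(X;Y) = 3.048 - 2.1764 = 0.8716 bits


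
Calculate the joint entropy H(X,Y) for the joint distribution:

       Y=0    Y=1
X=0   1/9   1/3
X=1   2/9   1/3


H(X,Y) = -Σ p(x,y) log₂ p(x,y)
  p(0,0)=1/9: -0.1111 × log₂(0.1111) = 0.3522
  p(0,1)=1/3: -0.3333 × log₂(0.3333) = 0.5283
  p(1,0)=2/9: -0.2222 × log₂(0.2222) = 0.4822
  p(1,1)=1/3: -0.3333 × log₂(0.3333) = 0.5283
H(X,Y) = 1.8911 bits


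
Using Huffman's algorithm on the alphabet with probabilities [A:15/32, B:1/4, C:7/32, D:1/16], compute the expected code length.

Huffman tree construction:
Combine smallest probabilities repeatedly
Resulting codes:
  A: 0 (length 1)
  B: 10 (length 2)
  C: 111 (length 3)
  D: 110 (length 3)
Average length = Σ p(s) × length(s) = 1.8125 bits


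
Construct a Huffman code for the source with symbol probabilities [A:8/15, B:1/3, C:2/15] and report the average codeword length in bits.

Huffman tree construction:
Combine smallest probabilities repeatedly
Resulting codes:
  A: 1 (length 1)
  B: 01 (length 2)
  C: 00 (length 2)
Average length = Σ p(s) × length(s) = 1.4667 bits


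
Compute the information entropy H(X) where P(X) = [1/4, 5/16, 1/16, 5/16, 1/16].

H(X) = -Σ p(x) log₂ p(x)
  -1/4 × log₂(1/4) = 0.5000
  -5/16 × log₂(5/16) = 0.5244
  -1/16 × log₂(1/16) = 0.2500
  -5/16 × log₂(5/16) = 0.5244
  -1/16 × log₂(1/16) = 0.2500
H(X) = 2.0488 bits


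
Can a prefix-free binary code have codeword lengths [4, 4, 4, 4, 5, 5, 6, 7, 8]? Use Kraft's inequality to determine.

Kraft inequality: Σ 2^(-l_i) ≤ 1 for prefix-free code
Calculating: 2^(-4) + 2^(-4) + 2^(-4) + 2^(-4) + 2^(-5) + 2^(-5) + 2^(-6) + 2^(-7) + 2^(-8)
= 0.0625 + 0.0625 + 0.0625 + 0.0625 + 0.03125 + 0.03125 + 0.015625 + 0.0078125 + 0.00390625
= 0.3398
Since 0.3398 ≤ 1, prefix-free code exists


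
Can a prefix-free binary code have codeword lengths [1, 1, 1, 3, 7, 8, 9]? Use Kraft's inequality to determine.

Kraft inequality: Σ 2^(-l_i) ≤ 1 for prefix-free code
Calculating: 2^(-1) + 2^(-1) + 2^(-1) + 2^(-3) + 2^(-7) + 2^(-8) + 2^(-9)
= 0.5 + 0.5 + 0.5 + 0.125 + 0.0078125 + 0.00390625 + 0.001953125
= 1.6387
Since 1.6387 > 1, prefix-free code does not exist


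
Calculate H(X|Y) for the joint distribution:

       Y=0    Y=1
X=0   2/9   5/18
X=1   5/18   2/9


H(X|Y) = Σ_y p(y) H(X|Y=y)
  p(Y=0) = 1/2, H(X|Y=0) = 0.9911
  p(Y=1) = 1/2, H(X|Y=1) = 0.9911
H(X|Y) = 0.5000×0.9911 + 0.5000×0.9911 = 0.9911 bits


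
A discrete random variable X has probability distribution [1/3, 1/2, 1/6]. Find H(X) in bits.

H(X) = -Σ p(x) log₂ p(x)
  -1/3 × log₂(1/3) = 0.5283
  -1/2 × log₂(1/2) = 0.5000
  -1/6 × log₂(1/6) = 0.4308
H(X) = 1.4591 bits


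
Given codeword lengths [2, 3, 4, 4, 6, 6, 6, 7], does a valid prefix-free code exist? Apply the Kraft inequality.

Kraft inequality: Σ 2^(-l_i) ≤ 1 for prefix-free code
Calculating: 2^(-2) + 2^(-3) + 2^(-4) + 2^(-4) + 2^(-6) + 2^(-6) + 2^(-6) + 2^(-7)
= 0.25 + 0.125 + 0.0625 + 0.0625 + 0.015625 + 0.015625 + 0.015625 + 0.0078125
= 0.5547
Since 0.5547 ≤ 1, prefix-free code exists


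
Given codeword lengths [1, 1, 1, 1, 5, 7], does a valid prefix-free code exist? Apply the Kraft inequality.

Kraft inequality: Σ 2^(-l_i) ≤ 1 for prefix-free code
Calculating: 2^(-1) + 2^(-1) + 2^(-1) + 2^(-1) + 2^(-5) + 2^(-7)
= 0.5 + 0.5 + 0.5 + 0.5 + 0.03125 + 0.0078125
= 2.0391
Since 2.0391 > 1, prefix-free code does not exist


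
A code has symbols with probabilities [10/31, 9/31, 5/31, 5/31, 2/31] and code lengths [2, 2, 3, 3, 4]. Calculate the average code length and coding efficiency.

Average length L = Σ p_i × l_i = 2.4516 bits
Entropy H = 2.1488 bits
Efficiency η = H/L × 100% = 87.65%


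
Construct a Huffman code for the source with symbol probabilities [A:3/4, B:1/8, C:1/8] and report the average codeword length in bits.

Huffman tree construction:
Combine smallest probabilities repeatedly
Resulting codes:
  A: 1 (length 1)
  B: 00 (length 2)
  C: 01 (length 2)
Average length = Σ p(s) × length(s) = 1.2500 bits


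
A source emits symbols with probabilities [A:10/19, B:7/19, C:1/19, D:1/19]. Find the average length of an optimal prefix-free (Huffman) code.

Huffman tree construction:
Combine smallest probabilities repeatedly
Resulting codes:
  A: 1 (length 1)
  B: 01 (length 2)
  C: 000 (length 3)
  D: 001 (length 3)
Average length = Σ p(s) × length(s) = 1.5789 bits


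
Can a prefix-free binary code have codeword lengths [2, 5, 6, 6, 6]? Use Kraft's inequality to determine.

Kraft inequality: Σ 2^(-l_i) ≤ 1 for prefix-free code
Calculating: 2^(-2) + 2^(-5) + 2^(-6) + 2^(-6) + 2^(-6)
= 0.25 + 0.03125 + 0.015625 + 0.015625 + 0.015625
= 0.3281
Since 0.3281 ≤ 1, prefix-free code exists


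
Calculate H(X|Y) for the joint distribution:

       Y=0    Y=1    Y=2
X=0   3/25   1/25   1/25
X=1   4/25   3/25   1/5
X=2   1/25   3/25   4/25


H(X|Y) = Σ_y p(y) H(X|Y=y)
  p(Y=0) = 8/25, H(X|Y=0) = 1.4056
  p(Y=1) = 7/25, H(X|Y=1) = 1.4488
  p(Y=2) = 2/5, H(X|Y=2) = 1.3610
H(X|Y) = 0.3200×1.4056 + 0.2800×1.4488 + 0.4000×1.3610 = 1.3999 bits


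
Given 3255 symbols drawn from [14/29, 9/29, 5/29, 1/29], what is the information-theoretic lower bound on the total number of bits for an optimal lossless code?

Entropy H = 1.6358 bits/symbol
Minimum bits = H × n = 1.6358 × 3255
= 5324.68 bits


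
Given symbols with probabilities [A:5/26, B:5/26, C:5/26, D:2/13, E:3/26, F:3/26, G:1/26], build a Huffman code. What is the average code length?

Huffman tree construction:
Combine smallest probabilities repeatedly
Resulting codes:
  A: 111 (length 3)
  B: 00 (length 2)
  C: 01 (length 2)
  D: 101 (length 3)
  E: 1101 (length 4)
  F: 100 (length 3)
  G: 1100 (length 4)
Average length = Σ p(s) × length(s) = 2.7692 bits


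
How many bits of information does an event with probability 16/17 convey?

Information content I(x) = -log₂(p(x))
I = -log₂(16/17) = -log₂(0.9412)
I = 0.0875 bits


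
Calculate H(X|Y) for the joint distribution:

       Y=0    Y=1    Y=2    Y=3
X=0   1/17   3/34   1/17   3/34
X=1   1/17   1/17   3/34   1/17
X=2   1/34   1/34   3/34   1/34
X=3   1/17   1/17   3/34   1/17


H(X|Y) = Σ_y p(y) H(X|Y=y)
  p(Y=0) = 7/34, H(X|Y=0) = 1.9502
  p(Y=1) = 4/17, H(X|Y=1) = 1.9056
  p(Y=2) = 11/34, H(X|Y=2) = 1.9808
  p(Y=3) = 4/17, H(X|Y=3) = 1.9056
H(X|Y) = 0.2059×1.9502 + 0.2353×1.9056 + 0.3235×1.9808 + 0.2353×1.9056 = 1.9391 bits


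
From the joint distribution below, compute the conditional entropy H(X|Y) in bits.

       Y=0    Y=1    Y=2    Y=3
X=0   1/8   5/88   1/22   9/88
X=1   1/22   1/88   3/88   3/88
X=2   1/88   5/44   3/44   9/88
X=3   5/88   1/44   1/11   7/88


H(X|Y) = Σ_y p(y) H(X|Y=y)
  p(Y=0) = 21/88, H(X|Y=0) = 1.6464
  p(Y=1) = 9/44, H(X|Y=1) = 1.5683
  p(Y=2) = 21/88, H(X|Y=2) = 1.9035
  p(Y=3) = 7/22, H(X|Y=3) = 1.8979
H(X|Y) = 0.2386×1.6464 + 0.2045×1.5683 + 0.2386×1.9035 + 0.3182×1.8979 = 1.7718 bits


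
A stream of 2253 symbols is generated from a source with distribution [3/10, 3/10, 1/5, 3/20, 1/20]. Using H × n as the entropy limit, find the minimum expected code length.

Entropy H = 2.1332 bits/symbol
Minimum bits = H × n = 2.1332 × 2253
= 4806.11 bits


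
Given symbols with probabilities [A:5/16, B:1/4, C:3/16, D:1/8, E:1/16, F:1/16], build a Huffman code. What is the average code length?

Huffman tree construction:
Combine smallest probabilities repeatedly
Resulting codes:
  A: 11 (length 2)
  B: 01 (length 2)
  C: 00 (length 2)
  D: 100 (length 3)
  E: 1010 (length 4)
  F: 1011 (length 4)
Average length = Σ p(s) × length(s) = 2.3750 bits


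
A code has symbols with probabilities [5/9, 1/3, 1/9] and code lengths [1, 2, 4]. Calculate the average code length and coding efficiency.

Average length L = Σ p_i × l_i = 1.6667 bits
Entropy H = 1.3516 bits
Efficiency η = H/L × 100% = 81.10%


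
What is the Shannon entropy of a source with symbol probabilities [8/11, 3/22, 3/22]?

H(X) = -Σ p(x) log₂ p(x)
  -8/11 × log₂(8/11) = 0.3341
  -3/22 × log₂(3/22) = 0.3920
  -3/22 × log₂(3/22) = 0.3920
H(X) = 1.1181 bits


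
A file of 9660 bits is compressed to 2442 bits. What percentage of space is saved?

Space savings = (1 - Compressed/Original) × 100%
= (1 - 2442/9660) × 100%
= 74.72%


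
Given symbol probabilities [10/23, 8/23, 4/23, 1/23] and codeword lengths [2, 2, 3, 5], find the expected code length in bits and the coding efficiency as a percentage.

Average length L = Σ p_i × l_i = 2.3043 bits
Entropy H = 1.6879 bits
Efficiency η = H/L × 100% = 73.25%


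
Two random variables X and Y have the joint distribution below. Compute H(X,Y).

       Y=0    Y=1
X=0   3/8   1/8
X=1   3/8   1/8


H(X,Y) = -Σ p(x,y) log₂ p(x,y)
  p(0,0)=3/8: -0.3750 × log₂(0.3750) = 0.5306
  p(0,1)=1/8: -0.1250 × log₂(0.1250) = 0.3750
  p(1,0)=3/8: -0.3750 × log₂(0.3750) = 0.5306
  p(1,1)=1/8: -0.1250 × log₂(0.1250) = 0.3750
H(X,Y) = 1.8113 bits


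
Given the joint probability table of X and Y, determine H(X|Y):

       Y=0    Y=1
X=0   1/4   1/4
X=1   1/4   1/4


H(X|Y) = Σ_y p(y) H(X|Y=y)
  p(Y=0) = 1/2, H(X|Y=0) = 1.0000
  p(Y=1) = 1/2, H(X|Y=1) = 1.0000
H(X|Y) = 0.5000×1.0000 + 0.5000×1.0000 = 1.0000 bits


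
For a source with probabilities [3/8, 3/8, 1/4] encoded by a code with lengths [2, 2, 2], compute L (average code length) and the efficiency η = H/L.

Average length L = Σ p_i × l_i = 2.0000 bits
Entropy H = 1.5613 bits
Efficiency η = H/L × 100% = 78.06%


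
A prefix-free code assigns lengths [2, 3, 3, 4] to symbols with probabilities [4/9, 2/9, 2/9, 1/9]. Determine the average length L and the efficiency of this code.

Average length L = Σ p_i × l_i = 2.6667 bits
Entropy H = 1.8366 bits
Efficiency η = H/L × 100% = 68.87%


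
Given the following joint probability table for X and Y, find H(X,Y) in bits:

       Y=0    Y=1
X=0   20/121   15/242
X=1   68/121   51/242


H(X,Y) = -Σ p(x,y) log₂ p(x,y)
  p(0,0)=20/121: -0.1653 × log₂(0.1653) = 0.4292
  p(0,1)=15/242: -0.0620 × log₂(0.0620) = 0.2487
  p(1,0)=68/121: -0.5620 × log₂(0.5620) = 0.4672
  p(1,1)=51/242: -0.2107 × log₂(0.2107) = 0.4734
H(X,Y) = 1.6186 bits


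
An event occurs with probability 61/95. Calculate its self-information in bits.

Information content I(x) = -log₂(p(x))
I = -log₂(61/95) = -log₂(0.6421)
I = 0.6391 bits


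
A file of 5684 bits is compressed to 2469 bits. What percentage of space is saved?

Space savings = (1 - Compressed/Original) × 100%
= (1 - 2469/5684) × 100%
= 56.56%


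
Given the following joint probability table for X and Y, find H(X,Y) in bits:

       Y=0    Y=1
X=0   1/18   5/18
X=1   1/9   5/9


H(X,Y) = -Σ p(x,y) log₂ p(x,y)
  p(0,0)=1/18: -0.0556 × log₂(0.0556) = 0.2317
  p(0,1)=5/18: -0.2778 × log₂(0.2778) = 0.5133
  p(1,0)=1/9: -0.1111 × log₂(0.1111) = 0.3522
  p(1,1)=5/9: -0.5556 × log₂(0.5556) = 0.4711
H(X,Y) = 1.5683 bits


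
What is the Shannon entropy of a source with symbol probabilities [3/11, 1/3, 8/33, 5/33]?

H(X) = -Σ p(x) log₂ p(x)
  -3/11 × log₂(3/11) = 0.5112
  -1/3 × log₂(1/3) = 0.5283
  -8/33 × log₂(8/33) = 0.4956
  -5/33 × log₂(5/33) = 0.4125
H(X) = 1.9476 bits


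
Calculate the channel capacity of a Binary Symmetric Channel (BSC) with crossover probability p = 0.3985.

For BSC with error probability p:
C = 1 - H(p) where H(p) is binary entropy
H(0.3985) = -0.3985 × log₂(0.3985) - 0.6015 × log₂(0.6015)
H(p) = 0.9701
C = 1 - 0.9701 = 0.0299 bits/use


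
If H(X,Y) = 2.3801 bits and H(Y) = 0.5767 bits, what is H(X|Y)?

Chain rule: H(X,Y) = H(X|Y) + H(Y)
H(X|Y) = H(X,Y) - H(Y) = 2.3801 - 0.5767 = 1.8034 bits


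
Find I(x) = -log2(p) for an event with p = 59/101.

Information content I(x) = -log₂(p(x))
I = -log₂(59/101) = -log₂(0.5842)
I = 0.7756 bits


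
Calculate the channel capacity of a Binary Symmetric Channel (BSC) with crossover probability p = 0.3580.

For BSC with error probability p:
C = 1 - H(p) where H(p) is binary entropy
H(0.3580) = -0.3580 × log₂(0.3580) - 0.6420 × log₂(0.6420)
H(p) = 0.9410
C = 1 - 0.9410 = 0.0590 bits/use


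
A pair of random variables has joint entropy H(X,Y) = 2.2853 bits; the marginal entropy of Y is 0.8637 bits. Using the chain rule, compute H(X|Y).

Chain rule: H(X,Y) = H(X|Y) + H(Y)
H(X|Y) = H(X,Y) - H(Y) = 2.2853 - 0.8637 = 1.4216 bits


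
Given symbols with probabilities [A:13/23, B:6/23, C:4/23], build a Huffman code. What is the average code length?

Huffman tree construction:
Combine smallest probabilities repeatedly
Resulting codes:
  A: 1 (length 1)
  B: 01 (length 2)
  C: 00 (length 2)
Average length = Σ p(s) × length(s) = 1.4348 bits


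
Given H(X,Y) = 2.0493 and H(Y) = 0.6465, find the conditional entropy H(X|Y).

Chain rule: H(X,Y) = H(X|Y) + H(Y)
H(X|Y) = H(X,Y) - H(Y) = 2.0493 - 0.6465 = 1.4028 bits


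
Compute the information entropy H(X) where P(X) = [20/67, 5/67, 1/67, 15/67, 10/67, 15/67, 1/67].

H(X) = -Σ p(x) log₂ p(x)
  -20/67 × log₂(20/67) = 0.5206
  -5/67 × log₂(5/67) = 0.2794
  -1/67 × log₂(1/67) = 0.0905
  -15/67 × log₂(15/67) = 0.4834
  -10/67 × log₂(10/67) = 0.4096
  -15/67 × log₂(15/67) = 0.4834
  -1/67 × log₂(1/67) = 0.0905
H(X) = 2.3575 bits


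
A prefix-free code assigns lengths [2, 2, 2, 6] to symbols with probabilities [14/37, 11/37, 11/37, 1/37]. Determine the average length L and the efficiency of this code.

Average length L = Σ p_i × l_i = 2.1081 bits
Entropy H = 1.7119 bits
Efficiency η = H/L × 100% = 81.20%


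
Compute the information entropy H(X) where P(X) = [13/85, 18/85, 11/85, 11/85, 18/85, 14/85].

H(X) = -Σ p(x) log₂ p(x)
  -13/85 × log₂(13/85) = 0.4143
  -18/85 × log₂(18/85) = 0.4742
  -11/85 × log₂(11/85) = 0.3818
  -11/85 × log₂(11/85) = 0.3818
  -18/85 × log₂(18/85) = 0.4742
  -14/85 × log₂(14/85) = 0.4286
H(X) = 2.5549 bits


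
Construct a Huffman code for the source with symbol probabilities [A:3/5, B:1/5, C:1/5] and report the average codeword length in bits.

Huffman tree construction:
Combine smallest probabilities repeatedly
Resulting codes:
  A: 1 (length 1)
  B: 00 (length 2)
  C: 01 (length 2)
Average length = Σ p(s) × length(s) = 1.4000 bits


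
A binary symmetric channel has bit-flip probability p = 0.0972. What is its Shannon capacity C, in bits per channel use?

For BSC with error probability p:
C = 1 - H(p) where H(p) is binary entropy
H(0.0972) = -0.0972 × log₂(0.0972) - 0.9028 × log₂(0.9028)
H(p) = 0.4601
C = 1 - 0.4601 = 0.5399 bits/use


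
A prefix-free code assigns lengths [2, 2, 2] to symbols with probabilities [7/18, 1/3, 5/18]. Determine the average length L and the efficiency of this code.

Average length L = Σ p_i × l_i = 2.0000 bits
Entropy H = 1.5715 bits
Efficiency η = H/L × 100% = 78.58%


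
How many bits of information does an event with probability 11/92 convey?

Information content I(x) = -log₂(p(x))
I = -log₂(11/92) = -log₂(0.1196)
I = 3.0641 bits


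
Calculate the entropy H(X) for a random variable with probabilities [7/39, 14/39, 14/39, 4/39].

H(X) = -Σ p(x) log₂ p(x)
  -7/39 × log₂(7/39) = 0.4448
  -14/39 × log₂(14/39) = 0.5306
  -14/39 × log₂(14/39) = 0.5306
  -4/39 × log₂(4/39) = 0.3370
H(X) = 1.8429 bits


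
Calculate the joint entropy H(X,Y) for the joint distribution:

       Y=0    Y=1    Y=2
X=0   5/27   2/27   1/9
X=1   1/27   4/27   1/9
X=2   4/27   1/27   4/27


H(X,Y) = -Σ p(x,y) log₂ p(x,y)
  p(0,0)=5/27: -0.1852 × log₂(0.1852) = 0.4505
  p(0,1)=2/27: -0.0741 × log₂(0.0741) = 0.2781
  p(0,2)=1/9: -0.1111 × log₂(0.1111) = 0.3522
  p(1,0)=1/27: -0.0370 × log₂(0.0370) = 0.1761
  p(1,1)=4/27: -0.1481 × log₂(0.1481) = 0.4081
  p(1,2)=1/9: -0.1111 × log₂(0.1111) = 0.3522
  p(2,0)=4/27: -0.1481 × log₂(0.1481) = 0.4081
  p(2,1)=1/27: -0.0370 × log₂(0.0370) = 0.1761
  p(2,2)=4/27: -0.1481 × log₂(0.1481) = 0.4081
H(X,Y) = 3.0097 bits


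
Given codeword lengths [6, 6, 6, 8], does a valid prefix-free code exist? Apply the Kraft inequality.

Kraft inequality: Σ 2^(-l_i) ≤ 1 for prefix-free code
Calculating: 2^(-6) + 2^(-6) + 2^(-6) + 2^(-8)
= 0.015625 + 0.015625 + 0.015625 + 0.00390625
= 0.0508
Since 0.0508 ≤ 1, prefix-free code exists


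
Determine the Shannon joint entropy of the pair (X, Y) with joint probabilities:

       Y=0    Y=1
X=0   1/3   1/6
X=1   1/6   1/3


H(X,Y) = -Σ p(x,y) log₂ p(x,y)
  p(0,0)=1/3: -0.3333 × log₂(0.3333) = 0.5283
  p(0,1)=1/6: -0.1667 × log₂(0.1667) = 0.4308
  p(1,0)=1/6: -0.1667 × log₂(0.1667) = 0.4308
  p(1,1)=1/3: -0.3333 × log₂(0.3333) = 0.5283
H(X,Y) = 1.9183 bits


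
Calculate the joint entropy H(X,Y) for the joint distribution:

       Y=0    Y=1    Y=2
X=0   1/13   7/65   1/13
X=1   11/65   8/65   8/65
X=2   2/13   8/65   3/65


H(X,Y) = -Σ p(x,y) log₂ p(x,y)
  p(0,0)=1/13: -0.0769 × log₂(0.0769) = 0.2846
  p(0,1)=7/65: -0.1077 × log₂(0.1077) = 0.3462
  p(0,2)=1/13: -0.0769 × log₂(0.0769) = 0.2846
  p(1,0)=11/65: -0.1692 × log₂(0.1692) = 0.4337
  p(1,1)=8/65: -0.1231 × log₂(0.1231) = 0.3720
  p(1,2)=8/65: -0.1231 × log₂(0.1231) = 0.3720
  p(2,0)=2/13: -0.1538 × log₂(0.1538) = 0.4155
  p(2,1)=8/65: -0.1231 × log₂(0.1231) = 0.3720
  p(2,2)=3/65: -0.0462 × log₂(0.0462) = 0.2048
H(X,Y) = 3.0855 bits


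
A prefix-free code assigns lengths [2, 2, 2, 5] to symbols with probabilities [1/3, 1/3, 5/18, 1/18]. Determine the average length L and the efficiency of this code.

Average length L = Σ p_i × l_i = 2.1667 bits
Entropy H = 1.8016 bits
Efficiency η = H/L × 100% = 83.15%


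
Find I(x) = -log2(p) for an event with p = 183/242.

Information content I(x) = -log₂(p(x))
I = -log₂(183/242) = -log₂(0.7562)
I = 0.4032 bits


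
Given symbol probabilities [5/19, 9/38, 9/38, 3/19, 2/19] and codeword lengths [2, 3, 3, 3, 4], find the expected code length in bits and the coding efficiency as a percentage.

Average length L = Σ p_i × l_i = 2.8421 bits
Entropy H = 2.2535 bits
Efficiency η = H/L × 100% = 79.29%


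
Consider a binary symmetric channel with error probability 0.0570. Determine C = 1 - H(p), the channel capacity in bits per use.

For BSC with error probability p:
C = 1 - H(p) where H(p) is binary entropy
H(0.0570) = -0.0570 × log₂(0.0570) - 0.9430 × log₂(0.9430)
H(p) = 0.3154
C = 1 - 0.3154 = 0.6846 bits/use


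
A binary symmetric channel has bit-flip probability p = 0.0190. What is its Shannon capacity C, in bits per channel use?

For BSC with error probability p:
C = 1 - H(p) where H(p) is binary entropy
H(0.0190) = -0.0190 × log₂(0.0190) - 0.9810 × log₂(0.9810)
H(p) = 0.1358
C = 1 - 0.1358 = 0.8642 bits/use


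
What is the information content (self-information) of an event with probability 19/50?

Information content I(x) = -log₂(p(x))
I = -log₂(19/50) = -log₂(0.3800)
I = 1.3959 bits


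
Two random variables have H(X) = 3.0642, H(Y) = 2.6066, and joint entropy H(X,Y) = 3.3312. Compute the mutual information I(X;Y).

I(X;Y) = H(X) + H(Y) - H(X,Y)
I(X;Y) = 3.0642 + 2.6066 - 3.3312 = 2.3396 bits


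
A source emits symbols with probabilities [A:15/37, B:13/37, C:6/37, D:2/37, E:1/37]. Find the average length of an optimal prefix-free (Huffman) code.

Huffman tree construction:
Combine smallest probabilities repeatedly
Resulting codes:
  A: 0 (length 1)
  B: 11 (length 2)
  C: 101 (length 3)
  D: 1001 (length 4)
  E: 1000 (length 4)
Average length = Σ p(s) × length(s) = 1.9189 bits


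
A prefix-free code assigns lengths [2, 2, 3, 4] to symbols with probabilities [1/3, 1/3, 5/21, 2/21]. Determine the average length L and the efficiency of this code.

Average length L = Σ p_i × l_i = 2.4286 bits
Entropy H = 1.8727 bits
Efficiency η = H/L × 100% = 77.11%


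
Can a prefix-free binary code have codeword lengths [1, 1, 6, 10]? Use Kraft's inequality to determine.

Kraft inequality: Σ 2^(-l_i) ≤ 1 for prefix-free code
Calculating: 2^(-1) + 2^(-1) + 2^(-6) + 2^(-10)
= 0.5 + 0.5 + 0.015625 + 0.0009765625
= 1.0166
Since 1.0166 > 1, prefix-free code does not exist


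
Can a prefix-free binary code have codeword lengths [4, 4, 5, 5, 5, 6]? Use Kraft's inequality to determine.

Kraft inequality: Σ 2^(-l_i) ≤ 1 for prefix-free code
Calculating: 2^(-4) + 2^(-4) + 2^(-5) + 2^(-5) + 2^(-5) + 2^(-6)
= 0.0625 + 0.0625 + 0.03125 + 0.03125 + 0.03125 + 0.015625
= 0.2344
Since 0.2344 ≤ 1, prefix-free code exists


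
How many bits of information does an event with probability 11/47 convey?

Information content I(x) = -log₂(p(x))
I = -log₂(11/47) = -log₂(0.2340)
I = 2.0952 bits


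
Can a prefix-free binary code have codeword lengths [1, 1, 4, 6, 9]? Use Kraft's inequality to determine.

Kraft inequality: Σ 2^(-l_i) ≤ 1 for prefix-free code
Calculating: 2^(-1) + 2^(-1) + 2^(-4) + 2^(-6) + 2^(-9)
= 0.5 + 0.5 + 0.0625 + 0.015625 + 0.001953125
= 1.0801
Since 1.0801 > 1, prefix-free code does not exist


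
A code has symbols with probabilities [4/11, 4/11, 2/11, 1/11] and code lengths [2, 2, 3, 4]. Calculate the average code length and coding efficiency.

Average length L = Σ p_i × l_i = 2.3636 bits
Entropy H = 1.8231 bits
Efficiency η = H/L × 100% = 77.13%


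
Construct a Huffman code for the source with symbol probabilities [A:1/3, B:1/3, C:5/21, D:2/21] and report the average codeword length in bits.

Huffman tree construction:
Combine smallest probabilities repeatedly
Resulting codes:
  A: 10 (length 2)
  B: 11 (length 2)
  C: 01 (length 2)
  D: 00 (length 2)
Average length = Σ p(s) × length(s) = 2.0000 bits
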